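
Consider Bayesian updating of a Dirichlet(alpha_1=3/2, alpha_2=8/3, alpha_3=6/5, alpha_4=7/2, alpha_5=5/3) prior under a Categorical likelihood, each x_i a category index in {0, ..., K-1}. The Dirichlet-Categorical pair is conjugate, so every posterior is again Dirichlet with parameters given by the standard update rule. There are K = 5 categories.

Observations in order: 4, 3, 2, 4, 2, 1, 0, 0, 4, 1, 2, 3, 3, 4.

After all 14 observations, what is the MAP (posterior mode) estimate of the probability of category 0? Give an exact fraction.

75/586

obs 1: x=4 → posterior Dirichlet(3/2, 8/3, 6/5, 7/2, 8/3)
obs 2: x=3 → posterior Dirichlet(3/2, 8/3, 6/5, 9/2, 8/3)
obs 3: x=2 → posterior Dirichlet(3/2, 8/3, 11/5, 9/2, 8/3)
obs 4: x=4 → posterior Dirichlet(3/2, 8/3, 11/5, 9/2, 11/3)
obs 5: x=2 → posterior Dirichlet(3/2, 8/3, 16/5, 9/2, 11/3)
obs 6: x=1 → posterior Dirichlet(3/2, 11/3, 16/5, 9/2, 11/3)
obs 7: x=0 → posterior Dirichlet(5/2, 11/3, 16/5, 9/2, 11/3)
obs 8: x=0 → posterior Dirichlet(7/2, 11/3, 16/5, 9/2, 11/3)
obs 9: x=4 → posterior Dirichlet(7/2, 11/3, 16/5, 9/2, 14/3)
obs 10: x=1 → posterior Dirichlet(7/2, 14/3, 16/5, 9/2, 14/3)
obs 11: x=2 → posterior Dirichlet(7/2, 14/3, 21/5, 9/2, 14/3)
obs 12: x=3 → posterior Dirichlet(7/2, 14/3, 21/5, 11/2, 14/3)
obs 13: x=3 → posterior Dirichlet(7/2, 14/3, 21/5, 13/2, 14/3)
obs 14: x=4 → posterior Dirichlet(7/2, 14/3, 21/5, 13/2, 17/3)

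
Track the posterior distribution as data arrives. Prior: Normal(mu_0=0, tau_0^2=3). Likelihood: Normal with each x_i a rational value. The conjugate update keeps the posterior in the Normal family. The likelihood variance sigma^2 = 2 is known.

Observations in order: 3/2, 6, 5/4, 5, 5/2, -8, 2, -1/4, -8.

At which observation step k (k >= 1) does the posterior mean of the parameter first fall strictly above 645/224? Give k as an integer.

obs 1: x=3/2 → posterior Normal(9/10, 6/5)
obs 2: x=6 → posterior Normal(45/16, 3/4)
obs 3: x=5/4 → posterior Normal(105/44, 6/11)
obs 4: x=5 → posterior Normal(165/56, 3/7)
obs 5: x=5/2 → posterior Normal(195/68, 6/17)
obs 6: x=-8 → posterior Normal(99/80, 3/10)
obs 7: x=2 → posterior Normal(123/92, 6/23)
obs 8: x=-1/4 → posterior Normal(15/13, 3/13)
obs 9: x=-8 → posterior Normal(6/29, 6/29)

k = 4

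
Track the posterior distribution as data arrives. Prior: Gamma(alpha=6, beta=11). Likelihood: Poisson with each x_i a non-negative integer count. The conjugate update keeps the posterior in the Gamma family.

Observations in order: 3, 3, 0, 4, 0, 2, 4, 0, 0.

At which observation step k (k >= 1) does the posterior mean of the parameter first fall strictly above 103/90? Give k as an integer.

k = 7

obs 1: x=3 → posterior Gamma(9, 12)
obs 2: x=3 → posterior Gamma(12, 13)
obs 3: x=0 → posterior Gamma(12, 14)
obs 4: x=4 → posterior Gamma(16, 15)
obs 5: x=0 → posterior Gamma(16, 16)
obs 6: x=2 → posterior Gamma(18, 17)
obs 7: x=4 → posterior Gamma(22, 18)
obs 8: x=0 → posterior Gamma(22, 19)
obs 9: x=0 → posterior Gamma(22, 20)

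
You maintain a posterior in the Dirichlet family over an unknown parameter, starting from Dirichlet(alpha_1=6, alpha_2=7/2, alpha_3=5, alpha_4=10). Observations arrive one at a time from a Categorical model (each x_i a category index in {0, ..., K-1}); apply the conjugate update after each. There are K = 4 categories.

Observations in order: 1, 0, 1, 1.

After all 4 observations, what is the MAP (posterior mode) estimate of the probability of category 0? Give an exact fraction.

12/49

obs 1: x=1 → posterior Dirichlet(6, 9/2, 5, 10)
obs 2: x=0 → posterior Dirichlet(7, 9/2, 5, 10)
obs 3: x=1 → posterior Dirichlet(7, 11/2, 5, 10)
obs 4: x=1 → posterior Dirichlet(7, 13/2, 5, 10)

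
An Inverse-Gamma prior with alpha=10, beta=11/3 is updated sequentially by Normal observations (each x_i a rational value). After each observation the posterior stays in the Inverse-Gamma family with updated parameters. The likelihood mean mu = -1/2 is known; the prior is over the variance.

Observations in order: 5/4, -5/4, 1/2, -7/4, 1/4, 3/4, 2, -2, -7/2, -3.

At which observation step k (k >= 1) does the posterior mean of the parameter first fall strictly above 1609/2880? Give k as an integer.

obs 1: x=5/4 → posterior Inverse-Gamma(21/2, 499/96)
obs 2: x=-5/4 → posterior Inverse-Gamma(11, 263/48)
obs 3: x=1/2 → posterior Inverse-Gamma(23/2, 287/48)
obs 4: x=-7/4 → posterior Inverse-Gamma(12, 649/96)
obs 5: x=1/4 → posterior Inverse-Gamma(25/2, 169/24)
obs 6: x=3/4 → posterior Inverse-Gamma(13, 751/96)
obs 7: x=2 → posterior Inverse-Gamma(27/2, 1051/96)
obs 8: x=-2 → posterior Inverse-Gamma(14, 1159/96)
obs 9: x=-7/2 → posterior Inverse-Gamma(29/2, 1591/96)
obs 10: x=-3 → posterior Inverse-Gamma(15, 1891/96)

k = 3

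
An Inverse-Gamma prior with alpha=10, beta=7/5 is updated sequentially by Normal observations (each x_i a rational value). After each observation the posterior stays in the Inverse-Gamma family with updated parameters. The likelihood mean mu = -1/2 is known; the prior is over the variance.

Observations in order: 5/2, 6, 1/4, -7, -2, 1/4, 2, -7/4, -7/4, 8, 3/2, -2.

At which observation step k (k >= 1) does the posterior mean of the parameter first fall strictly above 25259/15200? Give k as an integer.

obs 1: x=5/2 → posterior Inverse-Gamma(21/2, 59/10)
obs 2: x=6 → posterior Inverse-Gamma(11, 1081/40)
obs 3: x=1/4 → posterior Inverse-Gamma(23/2, 4369/160)
obs 4: x=-7 → posterior Inverse-Gamma(12, 7749/160)
obs 5: x=-2 → posterior Inverse-Gamma(25/2, 7929/160)
obs 6: x=1/4 → posterior Inverse-Gamma(13, 3987/80)
obs 7: x=2 → posterior Inverse-Gamma(27/2, 4237/80)
obs 8: x=-7/4 → posterior Inverse-Gamma(14, 8599/160)
obs 9: x=-7/4 → posterior Inverse-Gamma(29/2, 2181/40)
obs 10: x=8 → posterior Inverse-Gamma(15, 1813/20)
obs 11: x=3/2 → posterior Inverse-Gamma(31/2, 1853/20)
obs 12: x=-2 → posterior Inverse-Gamma(16, 3751/40)

k = 2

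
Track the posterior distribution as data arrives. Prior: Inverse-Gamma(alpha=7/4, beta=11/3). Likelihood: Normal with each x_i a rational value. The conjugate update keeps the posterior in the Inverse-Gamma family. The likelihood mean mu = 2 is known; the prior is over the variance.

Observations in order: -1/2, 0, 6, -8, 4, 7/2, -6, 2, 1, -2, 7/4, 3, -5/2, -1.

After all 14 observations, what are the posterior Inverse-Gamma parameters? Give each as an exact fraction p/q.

alpha=35/4, beta=12055/96

obs 1: x=-1/2 → posterior Inverse-Gamma(9/4, 163/24)
obs 2: x=0 → posterior Inverse-Gamma(11/4, 211/24)
obs 3: x=6 → posterior Inverse-Gamma(13/4, 403/24)
obs 4: x=-8 → posterior Inverse-Gamma(15/4, 1603/24)
obs 5: x=4 → posterior Inverse-Gamma(17/4, 1651/24)
obs 6: x=7/2 → posterior Inverse-Gamma(19/4, 839/12)
obs 7: x=-6 → posterior Inverse-Gamma(21/4, 1223/12)
obs 8: x=2 → posterior Inverse-Gamma(23/4, 1223/12)
obs 9: x=1 → posterior Inverse-Gamma(25/4, 1229/12)
obs 10: x=-2 → posterior Inverse-Gamma(27/4, 1325/12)
obs 11: x=7/4 → posterior Inverse-Gamma(29/4, 10603/96)
obs 12: x=3 → posterior Inverse-Gamma(31/4, 10651/96)
obs 13: x=-5/2 → posterior Inverse-Gamma(33/4, 11623/96)
obs 14: x=-1 → posterior Inverse-Gamma(35/4, 12055/96)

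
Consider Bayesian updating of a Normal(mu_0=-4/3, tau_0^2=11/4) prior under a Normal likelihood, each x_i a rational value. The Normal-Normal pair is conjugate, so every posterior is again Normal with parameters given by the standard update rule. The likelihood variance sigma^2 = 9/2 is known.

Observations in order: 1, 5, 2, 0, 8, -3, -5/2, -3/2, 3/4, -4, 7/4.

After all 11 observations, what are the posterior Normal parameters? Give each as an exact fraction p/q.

mu_0=117/278, tau_0^2=99/278

obs 1: x=1 → posterior Normal(-13/29, 99/58)
obs 2: x=5 → posterior Normal(21/20, 99/80)
obs 3: x=2 → posterior Normal(64/51, 33/34)
obs 4: x=0 → posterior Normal(32/31, 99/124)
obs 5: x=8 → posterior Normal(152/73, 99/146)
obs 6: x=-3 → posterior Normal(17/12, 33/56)
obs 7: x=-5/2 → posterior Normal(183/190, 99/190)
obs 8: x=-3/2 → posterior Normal(75/106, 99/212)
obs 9: x=3/4 → posterior Normal(37/52, 11/26)
obs 10: x=-4 → posterior Normal(157/512, 99/256)
obs 11: x=7/4 → posterior Normal(117/278, 99/278)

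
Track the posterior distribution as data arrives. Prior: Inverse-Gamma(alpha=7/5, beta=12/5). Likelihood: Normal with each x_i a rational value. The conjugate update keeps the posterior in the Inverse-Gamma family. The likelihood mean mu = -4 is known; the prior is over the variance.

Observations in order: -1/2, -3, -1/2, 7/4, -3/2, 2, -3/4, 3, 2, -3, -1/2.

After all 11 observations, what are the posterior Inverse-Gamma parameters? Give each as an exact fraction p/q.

alpha=69/10, beta=8577/80

obs 1: x=-1/2 → posterior Inverse-Gamma(19/10, 341/40)
obs 2: x=-3 → posterior Inverse-Gamma(12/5, 361/40)
obs 3: x=-1/2 → posterior Inverse-Gamma(29/10, 303/20)
obs 4: x=7/4 → posterior Inverse-Gamma(17/5, 5069/160)
obs 5: x=-3/2 → posterior Inverse-Gamma(39/10, 5569/160)
obs 6: x=2 → posterior Inverse-Gamma(22/5, 8449/160)
obs 7: x=-3/4 → posterior Inverse-Gamma(49/10, 4647/80)
obs 8: x=3 → posterior Inverse-Gamma(27/5, 6607/80)
obs 9: x=2 → posterior Inverse-Gamma(59/10, 8047/80)
obs 10: x=-3 → posterior Inverse-Gamma(32/5, 8087/80)
obs 11: x=-1/2 → posterior Inverse-Gamma(69/10, 8577/80)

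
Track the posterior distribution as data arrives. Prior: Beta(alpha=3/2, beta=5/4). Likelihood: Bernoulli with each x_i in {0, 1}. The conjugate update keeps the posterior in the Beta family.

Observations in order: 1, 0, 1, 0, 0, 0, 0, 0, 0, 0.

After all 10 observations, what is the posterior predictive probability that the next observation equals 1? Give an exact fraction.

14/51

obs 1: x=1 → posterior Beta(5/2, 5/4)
obs 2: x=0 → posterior Beta(5/2, 9/4)
obs 3: x=1 → posterior Beta(7/2, 9/4)
obs 4: x=0 → posterior Beta(7/2, 13/4)
obs 5: x=0 → posterior Beta(7/2, 17/4)
obs 6: x=0 → posterior Beta(7/2, 21/4)
obs 7: x=0 → posterior Beta(7/2, 25/4)
obs 8: x=0 → posterior Beta(7/2, 29/4)
obs 9: x=0 → posterior Beta(7/2, 33/4)
obs 10: x=0 → posterior Beta(7/2, 37/4)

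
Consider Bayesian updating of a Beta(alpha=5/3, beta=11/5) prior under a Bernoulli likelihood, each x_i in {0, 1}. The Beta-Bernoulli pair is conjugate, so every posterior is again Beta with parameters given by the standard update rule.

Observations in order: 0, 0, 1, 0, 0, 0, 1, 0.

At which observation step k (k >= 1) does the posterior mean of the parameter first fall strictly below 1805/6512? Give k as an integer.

k = 6

obs 1: x=0 → posterior Beta(5/3, 16/5)
obs 2: x=0 → posterior Beta(5/3, 21/5)
obs 3: x=1 → posterior Beta(8/3, 21/5)
obs 4: x=0 → posterior Beta(8/3, 26/5)
obs 5: x=0 → posterior Beta(8/3, 31/5)
obs 6: x=0 → posterior Beta(8/3, 36/5)
obs 7: x=1 → posterior Beta(11/3, 36/5)
obs 8: x=0 → posterior Beta(11/3, 41/5)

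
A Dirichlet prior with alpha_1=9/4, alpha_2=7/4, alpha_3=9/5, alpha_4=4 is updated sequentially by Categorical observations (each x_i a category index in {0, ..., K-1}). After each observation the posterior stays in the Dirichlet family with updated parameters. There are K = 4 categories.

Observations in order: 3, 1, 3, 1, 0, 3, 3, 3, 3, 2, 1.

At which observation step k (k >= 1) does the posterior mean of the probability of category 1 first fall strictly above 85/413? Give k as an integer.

obs 1: x=3 → posterior Dirichlet(9/4, 7/4, 9/5, 5)
obs 2: x=1 → posterior Dirichlet(9/4, 11/4, 9/5, 5)
obs 3: x=3 → posterior Dirichlet(9/4, 11/4, 9/5, 6)
obs 4: x=1 → posterior Dirichlet(9/4, 15/4, 9/5, 6)
obs 5: x=0 → posterior Dirichlet(13/4, 15/4, 9/5, 6)
obs 6: x=3 → posterior Dirichlet(13/4, 15/4, 9/5, 7)
obs 7: x=3 → posterior Dirichlet(13/4, 15/4, 9/5, 8)
obs 8: x=3 → posterior Dirichlet(13/4, 15/4, 9/5, 9)
obs 9: x=3 → posterior Dirichlet(13/4, 15/4, 9/5, 10)
obs 10: x=2 → posterior Dirichlet(13/4, 15/4, 14/5, 10)
obs 11: x=1 → posterior Dirichlet(13/4, 19/4, 14/5, 10)

k = 2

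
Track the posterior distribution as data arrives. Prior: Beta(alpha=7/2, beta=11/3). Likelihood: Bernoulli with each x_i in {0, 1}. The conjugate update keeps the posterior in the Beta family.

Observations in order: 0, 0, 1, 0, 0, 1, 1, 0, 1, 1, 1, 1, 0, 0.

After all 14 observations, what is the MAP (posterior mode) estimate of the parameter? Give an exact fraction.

57/115

obs 1: x=0 → posterior Beta(7/2, 14/3)
obs 2: x=0 → posterior Beta(7/2, 17/3)
obs 3: x=1 → posterior Beta(9/2, 17/3)
obs 4: x=0 → posterior Beta(9/2, 20/3)
obs 5: x=0 → posterior Beta(9/2, 23/3)
obs 6: x=1 → posterior Beta(11/2, 23/3)
obs 7: x=1 → posterior Beta(13/2, 23/3)
obs 8: x=0 → posterior Beta(13/2, 26/3)
obs 9: x=1 → posterior Beta(15/2, 26/3)
obs 10: x=1 → posterior Beta(17/2, 26/3)
obs 11: x=1 → posterior Beta(19/2, 26/3)
obs 12: x=1 → posterior Beta(21/2, 26/3)
obs 13: x=0 → posterior Beta(21/2, 29/3)
obs 14: x=0 → posterior Beta(21/2, 32/3)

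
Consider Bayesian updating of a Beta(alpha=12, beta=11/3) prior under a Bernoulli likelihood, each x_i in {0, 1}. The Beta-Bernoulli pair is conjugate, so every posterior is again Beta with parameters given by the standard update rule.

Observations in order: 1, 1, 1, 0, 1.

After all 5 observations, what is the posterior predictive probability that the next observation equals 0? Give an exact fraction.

obs 1: x=1 → posterior Beta(13, 11/3)
obs 2: x=1 → posterior Beta(14, 11/3)
obs 3: x=1 → posterior Beta(15, 11/3)
obs 4: x=0 → posterior Beta(15, 14/3)
obs 5: x=1 → posterior Beta(16, 14/3)

7/31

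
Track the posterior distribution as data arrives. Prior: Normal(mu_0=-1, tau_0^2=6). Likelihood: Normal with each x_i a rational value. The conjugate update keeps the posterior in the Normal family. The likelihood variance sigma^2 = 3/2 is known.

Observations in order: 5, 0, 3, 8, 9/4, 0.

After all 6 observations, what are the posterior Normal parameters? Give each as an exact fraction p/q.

mu_0=72/25, tau_0^2=6/25

obs 1: x=5 → posterior Normal(19/5, 6/5)
obs 2: x=0 → posterior Normal(19/9, 2/3)
obs 3: x=3 → posterior Normal(31/13, 6/13)
obs 4: x=8 → posterior Normal(63/17, 6/17)
obs 5: x=9/4 → posterior Normal(24/7, 2/7)
obs 6: x=0 → posterior Normal(72/25, 6/25)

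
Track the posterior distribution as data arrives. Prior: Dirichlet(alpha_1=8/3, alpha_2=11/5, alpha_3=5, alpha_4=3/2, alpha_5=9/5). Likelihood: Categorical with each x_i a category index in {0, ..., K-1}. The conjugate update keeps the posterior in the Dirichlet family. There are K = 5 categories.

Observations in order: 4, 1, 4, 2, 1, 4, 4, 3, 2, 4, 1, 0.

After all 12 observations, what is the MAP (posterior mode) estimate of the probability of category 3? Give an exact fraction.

9/121

obs 1: x=4 → posterior Dirichlet(8/3, 11/5, 5, 3/2, 14/5)
obs 2: x=1 → posterior Dirichlet(8/3, 16/5, 5, 3/2, 14/5)
obs 3: x=4 → posterior Dirichlet(8/3, 16/5, 5, 3/2, 19/5)
obs 4: x=2 → posterior Dirichlet(8/3, 16/5, 6, 3/2, 19/5)
obs 5: x=1 → posterior Dirichlet(8/3, 21/5, 6, 3/2, 19/5)
obs 6: x=4 → posterior Dirichlet(8/3, 21/5, 6, 3/2, 24/5)
obs 7: x=4 → posterior Dirichlet(8/3, 21/5, 6, 3/2, 29/5)
obs 8: x=3 → posterior Dirichlet(8/3, 21/5, 6, 5/2, 29/5)
obs 9: x=2 → posterior Dirichlet(8/3, 21/5, 7, 5/2, 29/5)
obs 10: x=4 → posterior Dirichlet(8/3, 21/5, 7, 5/2, 34/5)
obs 11: x=1 → posterior Dirichlet(8/3, 26/5, 7, 5/2, 34/5)
obs 12: x=0 → posterior Dirichlet(11/3, 26/5, 7, 5/2, 34/5)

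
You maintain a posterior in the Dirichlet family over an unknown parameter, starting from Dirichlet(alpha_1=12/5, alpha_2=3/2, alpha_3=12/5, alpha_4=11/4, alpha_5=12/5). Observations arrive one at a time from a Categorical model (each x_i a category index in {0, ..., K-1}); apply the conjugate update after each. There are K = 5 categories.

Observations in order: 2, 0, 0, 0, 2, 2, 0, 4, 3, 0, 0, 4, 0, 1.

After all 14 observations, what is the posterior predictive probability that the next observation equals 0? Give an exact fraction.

obs 1: x=2 → posterior Dirichlet(12/5, 3/2, 17/5, 11/4, 12/5)
obs 2: x=0 → posterior Dirichlet(17/5, 3/2, 17/5, 11/4, 12/5)
obs 3: x=0 → posterior Dirichlet(22/5, 3/2, 17/5, 11/4, 12/5)
obs 4: x=0 → posterior Dirichlet(27/5, 3/2, 17/5, 11/4, 12/5)
obs 5: x=2 → posterior Dirichlet(27/5, 3/2, 22/5, 11/4, 12/5)
obs 6: x=2 → posterior Dirichlet(27/5, 3/2, 27/5, 11/4, 12/5)
obs 7: x=0 → posterior Dirichlet(32/5, 3/2, 27/5, 11/4, 12/5)
obs 8: x=4 → posterior Dirichlet(32/5, 3/2, 27/5, 11/4, 17/5)
obs 9: x=3 → posterior Dirichlet(32/5, 3/2, 27/5, 15/4, 17/5)
obs 10: x=0 → posterior Dirichlet(37/5, 3/2, 27/5, 15/4, 17/5)
obs 11: x=0 → posterior Dirichlet(42/5, 3/2, 27/5, 15/4, 17/5)
obs 12: x=4 → posterior Dirichlet(42/5, 3/2, 27/5, 15/4, 22/5)
obs 13: x=0 → posterior Dirichlet(47/5, 3/2, 27/5, 15/4, 22/5)
obs 14: x=1 → posterior Dirichlet(47/5, 5/2, 27/5, 15/4, 22/5)

188/509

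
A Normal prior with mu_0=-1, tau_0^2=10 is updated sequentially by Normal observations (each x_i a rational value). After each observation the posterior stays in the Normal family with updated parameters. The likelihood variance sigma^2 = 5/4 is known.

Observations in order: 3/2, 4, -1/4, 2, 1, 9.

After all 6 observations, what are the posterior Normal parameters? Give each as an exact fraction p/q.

obs 1: x=3/2 → posterior Normal(11/9, 10/9)
obs 2: x=4 → posterior Normal(43/17, 10/17)
obs 3: x=-1/4 → posterior Normal(41/25, 2/5)
obs 4: x=2 → posterior Normal(19/11, 10/33)
obs 5: x=1 → posterior Normal(65/41, 10/41)
obs 6: x=9 → posterior Normal(137/49, 10/49)

mu_0=137/49, tau_0^2=10/49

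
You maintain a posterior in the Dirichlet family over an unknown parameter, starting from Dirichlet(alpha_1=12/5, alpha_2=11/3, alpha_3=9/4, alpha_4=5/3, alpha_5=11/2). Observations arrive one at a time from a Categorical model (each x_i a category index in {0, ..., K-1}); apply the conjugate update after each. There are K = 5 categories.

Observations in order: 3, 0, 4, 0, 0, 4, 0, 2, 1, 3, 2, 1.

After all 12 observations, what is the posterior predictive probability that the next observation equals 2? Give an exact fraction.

15/97

obs 1: x=3 → posterior Dirichlet(12/5, 11/3, 9/4, 8/3, 11/2)
obs 2: x=0 → posterior Dirichlet(17/5, 11/3, 9/4, 8/3, 11/2)
obs 3: x=4 → posterior Dirichlet(17/5, 11/3, 9/4, 8/3, 13/2)
obs 4: x=0 → posterior Dirichlet(22/5, 11/3, 9/4, 8/3, 13/2)
obs 5: x=0 → posterior Dirichlet(27/5, 11/3, 9/4, 8/3, 13/2)
obs 6: x=4 → posterior Dirichlet(27/5, 11/3, 9/4, 8/3, 15/2)
obs 7: x=0 → posterior Dirichlet(32/5, 11/3, 9/4, 8/3, 15/2)
obs 8: x=2 → posterior Dirichlet(32/5, 11/3, 13/4, 8/3, 15/2)
obs 9: x=1 → posterior Dirichlet(32/5, 14/3, 13/4, 8/3, 15/2)
obs 10: x=3 → posterior Dirichlet(32/5, 14/3, 13/4, 11/3, 15/2)
obs 11: x=2 → posterior Dirichlet(32/5, 14/3, 17/4, 11/3, 15/2)
obs 12: x=1 → posterior Dirichlet(32/5, 17/3, 17/4, 11/3, 15/2)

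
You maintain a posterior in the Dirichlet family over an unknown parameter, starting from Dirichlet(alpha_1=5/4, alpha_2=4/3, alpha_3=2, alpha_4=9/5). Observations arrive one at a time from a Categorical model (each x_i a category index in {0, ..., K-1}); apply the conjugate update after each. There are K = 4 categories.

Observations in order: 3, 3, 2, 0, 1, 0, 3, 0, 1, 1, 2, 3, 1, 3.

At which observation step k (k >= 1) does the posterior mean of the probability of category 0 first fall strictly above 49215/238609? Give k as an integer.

obs 1: x=3 → posterior Dirichlet(5/4, 4/3, 2, 14/5)
obs 2: x=3 → posterior Dirichlet(5/4, 4/3, 2, 19/5)
obs 3: x=2 → posterior Dirichlet(5/4, 4/3, 3, 19/5)
obs 4: x=0 → posterior Dirichlet(9/4, 4/3, 3, 19/5)
obs 5: x=1 → posterior Dirichlet(9/4, 7/3, 3, 19/5)
obs 6: x=0 → posterior Dirichlet(13/4, 7/3, 3, 19/5)
obs 7: x=3 → posterior Dirichlet(13/4, 7/3, 3, 24/5)
obs 8: x=0 → posterior Dirichlet(17/4, 7/3, 3, 24/5)
obs 9: x=1 → posterior Dirichlet(17/4, 10/3, 3, 24/5)
obs 10: x=1 → posterior Dirichlet(17/4, 13/3, 3, 24/5)
obs 11: x=2 → posterior Dirichlet(17/4, 13/3, 4, 24/5)
obs 12: x=3 → posterior Dirichlet(17/4, 13/3, 4, 29/5)
obs 13: x=1 → posterior Dirichlet(17/4, 16/3, 4, 29/5)
obs 14: x=3 → posterior Dirichlet(17/4, 16/3, 4, 34/5)

k = 4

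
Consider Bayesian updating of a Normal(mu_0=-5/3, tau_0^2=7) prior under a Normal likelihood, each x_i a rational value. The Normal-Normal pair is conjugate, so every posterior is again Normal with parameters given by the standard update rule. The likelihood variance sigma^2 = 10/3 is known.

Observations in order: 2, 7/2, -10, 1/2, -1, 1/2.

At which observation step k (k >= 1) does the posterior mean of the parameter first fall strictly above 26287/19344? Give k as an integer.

k = 2

obs 1: x=2 → posterior Normal(76/93, 70/31)
obs 2: x=7/2 → posterior Normal(593/312, 35/26)
obs 3: x=-10 → posterior Normal(-667/438, 70/73)
obs 4: x=1/2 → posterior Normal(-151/141, 35/47)
obs 5: x=-1 → posterior Normal(-73/69, 14/23)
obs 6: x=1/2 → posterior Normal(-667/816, 35/68)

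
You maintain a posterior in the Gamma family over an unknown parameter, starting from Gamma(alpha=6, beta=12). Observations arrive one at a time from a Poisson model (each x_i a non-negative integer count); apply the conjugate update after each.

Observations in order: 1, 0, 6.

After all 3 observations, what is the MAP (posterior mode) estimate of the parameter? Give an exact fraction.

4/5

obs 1: x=1 → posterior Gamma(7, 13)
obs 2: x=0 → posterior Gamma(7, 14)
obs 3: x=6 → posterior Gamma(13, 15)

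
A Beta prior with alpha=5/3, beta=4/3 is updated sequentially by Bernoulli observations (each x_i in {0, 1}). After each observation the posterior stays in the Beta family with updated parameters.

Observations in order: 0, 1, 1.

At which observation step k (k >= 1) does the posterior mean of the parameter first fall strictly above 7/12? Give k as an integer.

obs 1: x=0 → posterior Beta(5/3, 7/3)
obs 2: x=1 → posterior Beta(8/3, 7/3)
obs 3: x=1 → posterior Beta(11/3, 7/3)

k = 3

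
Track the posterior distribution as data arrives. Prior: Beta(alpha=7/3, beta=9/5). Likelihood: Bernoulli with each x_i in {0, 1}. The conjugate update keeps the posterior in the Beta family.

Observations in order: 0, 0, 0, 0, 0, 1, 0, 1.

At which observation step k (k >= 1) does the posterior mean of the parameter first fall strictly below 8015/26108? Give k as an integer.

k = 4

obs 1: x=0 → posterior Beta(7/3, 14/5)
obs 2: x=0 → posterior Beta(7/3, 19/5)
obs 3: x=0 → posterior Beta(7/3, 24/5)
obs 4: x=0 → posterior Beta(7/3, 29/5)
obs 5: x=0 → posterior Beta(7/3, 34/5)
obs 6: x=1 → posterior Beta(10/3, 34/5)
obs 7: x=0 → posterior Beta(10/3, 39/5)
obs 8: x=1 → posterior Beta(13/3, 39/5)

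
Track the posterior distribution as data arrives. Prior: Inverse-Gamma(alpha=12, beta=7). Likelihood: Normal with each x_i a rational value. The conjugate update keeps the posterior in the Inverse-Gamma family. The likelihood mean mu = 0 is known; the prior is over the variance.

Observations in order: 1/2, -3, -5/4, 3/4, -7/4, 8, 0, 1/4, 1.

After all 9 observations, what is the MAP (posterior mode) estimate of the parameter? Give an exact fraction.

187/70

obs 1: x=1/2 → posterior Inverse-Gamma(25/2, 57/8)
obs 2: x=-3 → posterior Inverse-Gamma(13, 93/8)
obs 3: x=-5/4 → posterior Inverse-Gamma(27/2, 397/32)
obs 4: x=3/4 → posterior Inverse-Gamma(14, 203/16)
obs 5: x=-7/4 → posterior Inverse-Gamma(29/2, 455/32)
obs 6: x=8 → posterior Inverse-Gamma(15, 1479/32)
obs 7: x=0 → posterior Inverse-Gamma(31/2, 1479/32)
obs 8: x=1/4 → posterior Inverse-Gamma(16, 185/4)
obs 9: x=1 → posterior Inverse-Gamma(33/2, 187/4)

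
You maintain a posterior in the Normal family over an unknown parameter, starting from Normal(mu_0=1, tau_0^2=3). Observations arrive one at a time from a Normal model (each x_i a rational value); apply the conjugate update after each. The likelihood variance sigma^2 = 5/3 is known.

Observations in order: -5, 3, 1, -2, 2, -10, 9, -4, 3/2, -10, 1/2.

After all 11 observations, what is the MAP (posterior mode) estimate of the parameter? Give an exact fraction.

-121/104

obs 1: x=-5 → posterior Normal(-20/7, 15/14)
obs 2: x=3 → posterior Normal(-13/23, 15/23)
obs 3: x=1 → posterior Normal(-1/8, 15/32)
obs 4: x=-2 → posterior Normal(-22/41, 15/41)
obs 5: x=2 → posterior Normal(-2/25, 3/10)
obs 6: x=-10 → posterior Normal(-94/59, 15/59)
obs 7: x=9 → posterior Normal(-13/68, 15/68)
obs 8: x=-4 → posterior Normal(-7/11, 15/77)
obs 9: x=3/2 → posterior Normal(-71/172, 15/86)
obs 10: x=-10 → posterior Normal(-251/190, 3/19)
obs 11: x=1/2 → posterior Normal(-121/104, 15/104)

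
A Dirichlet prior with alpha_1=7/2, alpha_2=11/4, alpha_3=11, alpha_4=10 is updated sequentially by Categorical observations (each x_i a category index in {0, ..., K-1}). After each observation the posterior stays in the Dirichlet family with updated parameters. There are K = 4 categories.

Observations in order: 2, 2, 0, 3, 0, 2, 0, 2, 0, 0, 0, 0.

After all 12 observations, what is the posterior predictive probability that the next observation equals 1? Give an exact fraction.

obs 1: x=2 → posterior Dirichlet(7/2, 11/4, 12, 10)
obs 2: x=2 → posterior Dirichlet(7/2, 11/4, 13, 10)
obs 3: x=0 → posterior Dirichlet(9/2, 11/4, 13, 10)
obs 4: x=3 → posterior Dirichlet(9/2, 11/4, 13, 11)
obs 5: x=0 → posterior Dirichlet(11/2, 11/4, 13, 11)
obs 6: x=2 → posterior Dirichlet(11/2, 11/4, 14, 11)
obs 7: x=0 → posterior Dirichlet(13/2, 11/4, 14, 11)
obs 8: x=2 → posterior Dirichlet(13/2, 11/4, 15, 11)
obs 9: x=0 → posterior Dirichlet(15/2, 11/4, 15, 11)
obs 10: x=0 → posterior Dirichlet(17/2, 11/4, 15, 11)
obs 11: x=0 → posterior Dirichlet(19/2, 11/4, 15, 11)
obs 12: x=0 → posterior Dirichlet(21/2, 11/4, 15, 11)

11/157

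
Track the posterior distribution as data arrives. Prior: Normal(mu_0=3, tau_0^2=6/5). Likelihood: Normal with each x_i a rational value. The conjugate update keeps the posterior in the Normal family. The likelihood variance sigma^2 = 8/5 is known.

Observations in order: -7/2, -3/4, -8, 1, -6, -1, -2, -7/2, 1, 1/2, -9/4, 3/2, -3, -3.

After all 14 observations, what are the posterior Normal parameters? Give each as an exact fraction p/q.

obs 1: x=-7/2 → posterior Normal(3/14, 24/35)
obs 2: x=-3/4 → posterior Normal(-3/40, 12/25)
obs 3: x=-8 → posterior Normal(-99/52, 24/65)
obs 4: x=1 → posterior Normal(-87/64, 3/10)
obs 5: x=-6 → posterior Normal(-159/76, 24/95)
obs 6: x=-1 → posterior Normal(-171/88, 12/55)
obs 7: x=-2 → posterior Normal(-39/20, 24/125)
obs 8: x=-7/2 → posterior Normal(-237/112, 6/35)
obs 9: x=1 → posterior Normal(-225/124, 24/155)
obs 10: x=1/2 → posterior Normal(-219/136, 12/85)
obs 11: x=-9/4 → posterior Normal(-123/74, 24/185)
obs 12: x=3/2 → posterior Normal(-57/40, 3/25)
obs 13: x=-3 → posterior Normal(-66/43, 24/215)
obs 14: x=-3 → posterior Normal(-75/46, 12/115)

mu_0=-75/46, tau_0^2=12/115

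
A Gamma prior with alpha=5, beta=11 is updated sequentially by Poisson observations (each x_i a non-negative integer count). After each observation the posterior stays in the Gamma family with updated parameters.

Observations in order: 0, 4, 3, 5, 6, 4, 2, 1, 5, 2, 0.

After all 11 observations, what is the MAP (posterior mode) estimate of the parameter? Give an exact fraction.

18/11

obs 1: x=0 → posterior Gamma(5, 12)
obs 2: x=4 → posterior Gamma(9, 13)
obs 3: x=3 → posterior Gamma(12, 14)
obs 4: x=5 → posterior Gamma(17, 15)
obs 5: x=6 → posterior Gamma(23, 16)
obs 6: x=4 → posterior Gamma(27, 17)
obs 7: x=2 → posterior Gamma(29, 18)
obs 8: x=1 → posterior Gamma(30, 19)
obs 9: x=5 → posterior Gamma(35, 20)
obs 10: x=2 → posterior Gamma(37, 21)
obs 11: x=0 → posterior Gamma(37, 22)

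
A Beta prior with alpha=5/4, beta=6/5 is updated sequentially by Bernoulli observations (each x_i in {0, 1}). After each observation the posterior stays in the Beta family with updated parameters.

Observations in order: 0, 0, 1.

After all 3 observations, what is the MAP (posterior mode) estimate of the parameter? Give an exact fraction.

25/69

obs 1: x=0 → posterior Beta(5/4, 11/5)
obs 2: x=0 → posterior Beta(5/4, 16/5)
obs 3: x=1 → posterior Beta(9/4, 16/5)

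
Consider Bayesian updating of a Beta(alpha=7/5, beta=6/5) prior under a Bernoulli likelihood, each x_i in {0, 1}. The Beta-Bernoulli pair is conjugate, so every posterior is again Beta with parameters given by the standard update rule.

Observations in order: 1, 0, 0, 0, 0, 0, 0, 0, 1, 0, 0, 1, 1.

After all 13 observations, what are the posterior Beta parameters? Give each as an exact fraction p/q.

alpha=27/5, beta=51/5

obs 1: x=1 → posterior Beta(12/5, 6/5)
obs 2: x=0 → posterior Beta(12/5, 11/5)
obs 3: x=0 → posterior Beta(12/5, 16/5)
obs 4: x=0 → posterior Beta(12/5, 21/5)
obs 5: x=0 → posterior Beta(12/5, 26/5)
obs 6: x=0 → posterior Beta(12/5, 31/5)
obs 7: x=0 → posterior Beta(12/5, 36/5)
obs 8: x=0 → posterior Beta(12/5, 41/5)
obs 9: x=1 → posterior Beta(17/5, 41/5)
obs 10: x=0 → posterior Beta(17/5, 46/5)
obs 11: x=0 → posterior Beta(17/5, 51/5)
obs 12: x=1 → posterior Beta(22/5, 51/5)
obs 13: x=1 → posterior Beta(27/5, 51/5)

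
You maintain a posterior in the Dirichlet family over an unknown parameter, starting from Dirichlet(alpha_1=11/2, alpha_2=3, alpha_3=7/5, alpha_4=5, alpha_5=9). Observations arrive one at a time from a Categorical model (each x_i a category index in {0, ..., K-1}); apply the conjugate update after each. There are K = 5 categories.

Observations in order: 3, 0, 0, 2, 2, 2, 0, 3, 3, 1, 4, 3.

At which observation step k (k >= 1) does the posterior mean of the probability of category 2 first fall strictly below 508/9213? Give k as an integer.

k = 2

obs 1: x=3 → posterior Dirichlet(11/2, 3, 7/5, 6, 9)
obs 2: x=0 → posterior Dirichlet(13/2, 3, 7/5, 6, 9)
obs 3: x=0 → posterior Dirichlet(15/2, 3, 7/5, 6, 9)
obs 4: x=2 → posterior Dirichlet(15/2, 3, 12/5, 6, 9)
obs 5: x=2 → posterior Dirichlet(15/2, 3, 17/5, 6, 9)
obs 6: x=2 → posterior Dirichlet(15/2, 3, 22/5, 6, 9)
obs 7: x=0 → posterior Dirichlet(17/2, 3, 22/5, 6, 9)
obs 8: x=3 → posterior Dirichlet(17/2, 3, 22/5, 7, 9)
obs 9: x=3 → posterior Dirichlet(17/2, 3, 22/5, 8, 9)
obs 10: x=1 → posterior Dirichlet(17/2, 4, 22/5, 8, 9)
obs 11: x=4 → posterior Dirichlet(17/2, 4, 22/5, 8, 10)
obs 12: x=3 → posterior Dirichlet(17/2, 4, 22/5, 9, 10)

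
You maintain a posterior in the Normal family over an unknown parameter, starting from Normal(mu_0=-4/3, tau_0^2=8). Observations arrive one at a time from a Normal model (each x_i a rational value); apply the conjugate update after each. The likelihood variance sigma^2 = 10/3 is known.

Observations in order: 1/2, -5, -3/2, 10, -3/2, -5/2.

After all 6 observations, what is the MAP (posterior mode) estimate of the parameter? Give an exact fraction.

obs 1: x=1/2 → posterior Normal(-2/51, 40/17)
obs 2: x=-5 → posterior Normal(-182/87, 40/29)
obs 3: x=-3/2 → posterior Normal(-236/123, 40/41)
obs 4: x=10 → posterior Normal(124/159, 40/53)
obs 5: x=-3/2 → posterior Normal(14/39, 8/13)
obs 6: x=-5/2 → posterior Normal(-20/231, 40/77)

-20/231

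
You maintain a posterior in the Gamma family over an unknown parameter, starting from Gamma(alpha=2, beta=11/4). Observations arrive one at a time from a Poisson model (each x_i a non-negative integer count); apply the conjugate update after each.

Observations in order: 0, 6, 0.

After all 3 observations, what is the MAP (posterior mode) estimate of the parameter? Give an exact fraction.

28/23

obs 1: x=0 → posterior Gamma(2, 15/4)
obs 2: x=6 → posterior Gamma(8, 19/4)
obs 3: x=0 → posterior Gamma(8, 23/4)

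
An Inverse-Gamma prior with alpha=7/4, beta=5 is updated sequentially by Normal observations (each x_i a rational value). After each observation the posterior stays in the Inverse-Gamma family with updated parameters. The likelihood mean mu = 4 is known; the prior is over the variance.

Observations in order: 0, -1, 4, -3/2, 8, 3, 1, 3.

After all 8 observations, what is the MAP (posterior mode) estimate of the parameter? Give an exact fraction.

obs 1: x=0 → posterior Inverse-Gamma(9/4, 13)
obs 2: x=-1 → posterior Inverse-Gamma(11/4, 51/2)
obs 3: x=4 → posterior Inverse-Gamma(13/4, 51/2)
obs 4: x=-3/2 → posterior Inverse-Gamma(15/4, 325/8)
obs 5: x=8 → posterior Inverse-Gamma(17/4, 389/8)
obs 6: x=3 → posterior Inverse-Gamma(19/4, 393/8)
obs 7: x=1 → posterior Inverse-Gamma(21/4, 429/8)
obs 8: x=3 → posterior Inverse-Gamma(23/4, 433/8)

433/54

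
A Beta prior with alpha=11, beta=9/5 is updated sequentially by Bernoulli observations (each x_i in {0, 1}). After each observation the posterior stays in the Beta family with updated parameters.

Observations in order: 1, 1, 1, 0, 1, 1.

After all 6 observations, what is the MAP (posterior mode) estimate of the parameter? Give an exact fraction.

obs 1: x=1 → posterior Beta(12, 9/5)
obs 2: x=1 → posterior Beta(13, 9/5)
obs 3: x=1 → posterior Beta(14, 9/5)
obs 4: x=0 → posterior Beta(14, 14/5)
obs 5: x=1 → posterior Beta(15, 14/5)
obs 6: x=1 → posterior Beta(16, 14/5)

25/28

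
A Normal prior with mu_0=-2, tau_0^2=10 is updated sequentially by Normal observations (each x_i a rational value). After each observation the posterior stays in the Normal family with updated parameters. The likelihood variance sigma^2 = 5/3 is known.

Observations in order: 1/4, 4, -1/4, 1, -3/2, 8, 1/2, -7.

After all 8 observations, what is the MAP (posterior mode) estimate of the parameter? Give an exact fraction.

obs 1: x=1/4 → posterior Normal(-1/14, 10/7)
obs 2: x=4 → posterior Normal(47/26, 10/13)
obs 3: x=-1/4 → posterior Normal(22/19, 10/19)
obs 4: x=1 → posterior Normal(28/25, 2/5)
obs 5: x=-3/2 → posterior Normal(19/31, 10/31)
obs 6: x=8 → posterior Normal(67/37, 10/37)
obs 7: x=1/2 → posterior Normal(70/43, 10/43)
obs 8: x=-7 → posterior Normal(4/7, 10/49)

4/7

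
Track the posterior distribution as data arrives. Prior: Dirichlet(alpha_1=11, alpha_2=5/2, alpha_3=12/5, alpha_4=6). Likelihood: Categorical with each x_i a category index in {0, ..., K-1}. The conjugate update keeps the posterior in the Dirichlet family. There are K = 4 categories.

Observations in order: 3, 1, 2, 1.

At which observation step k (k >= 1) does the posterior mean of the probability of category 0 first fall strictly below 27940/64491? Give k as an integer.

k = 4

obs 1: x=3 → posterior Dirichlet(11, 5/2, 12/5, 7)
obs 2: x=1 → posterior Dirichlet(11, 7/2, 12/5, 7)
obs 3: x=2 → posterior Dirichlet(11, 7/2, 17/5, 7)
obs 4: x=1 → posterior Dirichlet(11, 9/2, 17/5, 7)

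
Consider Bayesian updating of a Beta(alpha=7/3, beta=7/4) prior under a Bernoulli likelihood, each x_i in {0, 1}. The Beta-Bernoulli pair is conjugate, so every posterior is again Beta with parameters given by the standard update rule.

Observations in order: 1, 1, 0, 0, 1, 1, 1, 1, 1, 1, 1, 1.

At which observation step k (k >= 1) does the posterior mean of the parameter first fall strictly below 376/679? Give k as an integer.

obs 1: x=1 → posterior Beta(10/3, 7/4)
obs 2: x=1 → posterior Beta(13/3, 7/4)
obs 3: x=0 → posterior Beta(13/3, 11/4)
obs 4: x=0 → posterior Beta(13/3, 15/4)
obs 5: x=1 → posterior Beta(16/3, 15/4)
obs 6: x=1 → posterior Beta(19/3, 15/4)
obs 7: x=1 → posterior Beta(22/3, 15/4)
obs 8: x=1 → posterior Beta(25/3, 15/4)
obs 9: x=1 → posterior Beta(28/3, 15/4)
obs 10: x=1 → posterior Beta(31/3, 15/4)
obs 11: x=1 → posterior Beta(34/3, 15/4)
obs 12: x=1 → posterior Beta(37/3, 15/4)

k = 4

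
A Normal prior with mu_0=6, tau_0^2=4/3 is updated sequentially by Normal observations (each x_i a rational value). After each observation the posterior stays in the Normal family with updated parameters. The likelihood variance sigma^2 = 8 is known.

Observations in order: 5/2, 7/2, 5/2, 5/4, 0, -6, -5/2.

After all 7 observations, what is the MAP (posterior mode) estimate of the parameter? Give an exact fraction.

obs 1: x=5/2 → posterior Normal(11/2, 8/7)
obs 2: x=7/2 → posterior Normal(21/4, 1)
obs 3: x=5/2 → posterior Normal(89/18, 8/9)
obs 4: x=5/4 → posterior Normal(183/40, 4/5)
obs 5: x=0 → posterior Normal(183/44, 8/11)
obs 6: x=-6 → posterior Normal(53/16, 2/3)
obs 7: x=-5/2 → posterior Normal(149/52, 8/13)

149/52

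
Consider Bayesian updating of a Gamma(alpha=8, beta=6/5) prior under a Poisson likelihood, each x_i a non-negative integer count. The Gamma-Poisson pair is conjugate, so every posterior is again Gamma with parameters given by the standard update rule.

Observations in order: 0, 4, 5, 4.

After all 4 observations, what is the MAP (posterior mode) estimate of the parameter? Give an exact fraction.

50/13

obs 1: x=0 → posterior Gamma(8, 11/5)
obs 2: x=4 → posterior Gamma(12, 16/5)
obs 3: x=5 → posterior Gamma(17, 21/5)
obs 4: x=4 → posterior Gamma(21, 26/5)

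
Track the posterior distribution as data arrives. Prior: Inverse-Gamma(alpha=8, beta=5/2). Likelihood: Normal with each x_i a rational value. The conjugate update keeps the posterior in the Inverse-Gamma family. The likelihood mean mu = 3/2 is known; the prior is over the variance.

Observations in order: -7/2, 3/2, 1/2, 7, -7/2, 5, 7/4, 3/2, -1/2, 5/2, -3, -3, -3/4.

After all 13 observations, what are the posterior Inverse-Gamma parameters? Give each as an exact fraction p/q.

alpha=29/2, beta=1193/16

obs 1: x=-7/2 → posterior Inverse-Gamma(17/2, 15)
obs 2: x=3/2 → posterior Inverse-Gamma(9, 15)
obs 3: x=1/2 → posterior Inverse-Gamma(19/2, 31/2)
obs 4: x=7 → posterior Inverse-Gamma(10, 245/8)
obs 5: x=-7/2 → posterior Inverse-Gamma(21/2, 345/8)
obs 6: x=5 → posterior Inverse-Gamma(11, 197/4)
obs 7: x=7/4 → posterior Inverse-Gamma(23/2, 1577/32)
obs 8: x=3/2 → posterior Inverse-Gamma(12, 1577/32)
obs 9: x=-1/2 → posterior Inverse-Gamma(25/2, 1641/32)
obs 10: x=5/2 → posterior Inverse-Gamma(13, 1657/32)
obs 11: x=-3 → posterior Inverse-Gamma(27/2, 1981/32)
obs 12: x=-3 → posterior Inverse-Gamma(14, 2305/32)
obs 13: x=-3/4 → posterior Inverse-Gamma(29/2, 1193/16)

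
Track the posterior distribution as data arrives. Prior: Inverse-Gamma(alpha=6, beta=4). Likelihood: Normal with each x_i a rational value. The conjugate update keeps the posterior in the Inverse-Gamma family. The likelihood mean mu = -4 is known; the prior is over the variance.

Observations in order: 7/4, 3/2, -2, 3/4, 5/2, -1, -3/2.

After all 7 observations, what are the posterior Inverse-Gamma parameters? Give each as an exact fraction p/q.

alpha=19/2, beta=1243/16

obs 1: x=7/4 → posterior Inverse-Gamma(13/2, 657/32)
obs 2: x=3/2 → posterior Inverse-Gamma(7, 1141/32)
obs 3: x=-2 → posterior Inverse-Gamma(15/2, 1205/32)
obs 4: x=3/4 → posterior Inverse-Gamma(8, 783/16)
obs 5: x=5/2 → posterior Inverse-Gamma(17/2, 1121/16)
obs 6: x=-1 → posterior Inverse-Gamma(9, 1193/16)
obs 7: x=-3/2 → posterior Inverse-Gamma(19/2, 1243/16)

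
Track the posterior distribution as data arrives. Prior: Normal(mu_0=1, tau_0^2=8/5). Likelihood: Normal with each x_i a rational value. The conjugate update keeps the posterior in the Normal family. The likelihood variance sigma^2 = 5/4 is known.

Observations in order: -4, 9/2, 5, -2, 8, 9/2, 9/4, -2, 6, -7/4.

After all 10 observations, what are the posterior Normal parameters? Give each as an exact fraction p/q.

obs 1: x=-4 → posterior Normal(-103/57, 40/57)
obs 2: x=9/2 → posterior Normal(41/89, 40/89)
obs 3: x=5 → posterior Normal(201/121, 40/121)
obs 4: x=-2 → posterior Normal(137/153, 40/153)
obs 5: x=8 → posterior Normal(393/185, 8/37)
obs 6: x=9/2 → posterior Normal(537/217, 40/217)
obs 7: x=9/4 → posterior Normal(203/83, 40/249)
obs 8: x=-2 → posterior Normal(545/281, 40/281)
obs 9: x=6 → posterior Normal(737/313, 40/313)
obs 10: x=-7/4 → posterior Normal(227/115, 8/69)

mu_0=227/115, tau_0^2=8/69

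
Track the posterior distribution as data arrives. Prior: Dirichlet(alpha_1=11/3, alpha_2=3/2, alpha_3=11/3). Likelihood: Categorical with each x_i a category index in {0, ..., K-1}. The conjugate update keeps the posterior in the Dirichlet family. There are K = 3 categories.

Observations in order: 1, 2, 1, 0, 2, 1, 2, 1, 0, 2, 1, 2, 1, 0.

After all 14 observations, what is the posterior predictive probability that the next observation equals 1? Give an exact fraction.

45/137

obs 1: x=1 → posterior Dirichlet(11/3, 5/2, 11/3)
obs 2: x=2 → posterior Dirichlet(11/3, 5/2, 14/3)
obs 3: x=1 → posterior Dirichlet(11/3, 7/2, 14/3)
obs 4: x=0 → posterior Dirichlet(14/3, 7/2, 14/3)
obs 5: x=2 → posterior Dirichlet(14/3, 7/2, 17/3)
obs 6: x=1 → posterior Dirichlet(14/3, 9/2, 17/3)
obs 7: x=2 → posterior Dirichlet(14/3, 9/2, 20/3)
obs 8: x=1 → posterior Dirichlet(14/3, 11/2, 20/3)
obs 9: x=0 → posterior Dirichlet(17/3, 11/2, 20/3)
obs 10: x=2 → posterior Dirichlet(17/3, 11/2, 23/3)
obs 11: x=1 → posterior Dirichlet(17/3, 13/2, 23/3)
obs 12: x=2 → posterior Dirichlet(17/3, 13/2, 26/3)
obs 13: x=1 → posterior Dirichlet(17/3, 15/2, 26/3)
obs 14: x=0 → posterior Dirichlet(20/3, 15/2, 26/3)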